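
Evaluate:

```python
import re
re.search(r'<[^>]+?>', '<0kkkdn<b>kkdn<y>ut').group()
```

Unlike `match`, `search` isn't anchored — it looks for the pattern anywhere in the string.
The match spans [0:10] → '<0kkkdn<b>'.

'<0kkkdn<b>'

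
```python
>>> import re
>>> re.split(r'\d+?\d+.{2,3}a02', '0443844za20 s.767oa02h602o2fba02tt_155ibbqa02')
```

['0443844za20 s.', 'h602o2fba02tt_155ibbqa02']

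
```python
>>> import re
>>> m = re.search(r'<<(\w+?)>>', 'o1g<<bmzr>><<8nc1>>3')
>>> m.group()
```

`re.search` tries every starting position until one works.
The match spans [3:11] → '<<bmzr>>'.
Captured: group 1 = 'bmzr'.

'<<bmzr>>'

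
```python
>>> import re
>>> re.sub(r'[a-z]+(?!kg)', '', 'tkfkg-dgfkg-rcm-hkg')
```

A negative assertion filters positions out without eating any characters.
Matches: at [0:5] → 'tkfkg'; at [6:11] → 'dgfkg'; at [12:15] → 'rcm'; at [16:19] → 'hkg'.
Each match is replaced by ''.

'---'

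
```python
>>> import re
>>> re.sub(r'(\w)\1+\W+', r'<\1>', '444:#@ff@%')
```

The backreference `\1` re-matches whatever the first group consumed, character for character.
`\1` in the replacement pulls in group 1's text for each match.

'<4><f>'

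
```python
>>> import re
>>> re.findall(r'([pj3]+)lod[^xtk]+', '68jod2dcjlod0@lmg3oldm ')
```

['j']

The pattern matches one or more of one of [pj3] (captured); then the literal 'lod', then one or more of any character except [xtk].
`findall` collects group 1 from the one match (1 total).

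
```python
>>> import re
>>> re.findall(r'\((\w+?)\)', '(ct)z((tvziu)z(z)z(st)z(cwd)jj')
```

With a single group, `findall` returns only what that group captured — 5 items.

['ct', 'tvziu', 'z', 'st', 'cwd']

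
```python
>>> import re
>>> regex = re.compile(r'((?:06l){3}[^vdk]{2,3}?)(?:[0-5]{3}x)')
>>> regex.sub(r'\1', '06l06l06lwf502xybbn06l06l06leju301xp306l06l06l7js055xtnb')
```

'06l06l06lwfybbn06l06l06lejup306l06l06l7jstnb'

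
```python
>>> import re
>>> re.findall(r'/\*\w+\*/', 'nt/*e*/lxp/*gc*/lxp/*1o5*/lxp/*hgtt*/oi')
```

['/*e*/', '/*gc*/', '/*1o5*/', '/*hgtt*/']

No capturing groups, so `findall` returns the 4 full match strings.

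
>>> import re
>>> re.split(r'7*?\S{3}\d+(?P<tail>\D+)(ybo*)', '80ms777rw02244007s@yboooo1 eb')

With a capturing group present, the delimiter's captured portion is kept in the result list.

['80ms', 's@', 'yboooo', '1 eb']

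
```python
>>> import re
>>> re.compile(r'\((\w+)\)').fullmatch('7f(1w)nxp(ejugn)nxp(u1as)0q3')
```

None

`re.fullmatch` is like wrapping the pattern in `^…$` (in single-line mode).
Here the pattern can't cover the whole string, so the call returns None.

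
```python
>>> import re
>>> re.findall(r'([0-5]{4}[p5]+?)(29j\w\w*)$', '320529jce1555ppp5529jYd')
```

This matches exactly 4 of a character in [0-5], then one or more of one of [p5] (lazy) (captured); then the literal '29j', then a word character, then zero or more of a word character (captured); then anchored at the end.
Scanning left to right: at [9:23] match '1555ppp5529jYd', groups = ('1555ppp55', '29jYd').
`findall` packs the 2 group values into a tuple for every match.

[('1555ppp55', '29jYd')]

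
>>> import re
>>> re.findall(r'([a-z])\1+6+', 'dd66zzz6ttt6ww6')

['d', 'z', 't', 'w']

After group 1 captures some text, `\1` only succeeds where that same text appears again.
Scanning left to right: at [0:4] match 'dd66', group 1 = 'd'; at [4:8] match 'zzz6', group 1 = 'z'; at [8:12] match 'ttt6', group 1 = 't'; at [12:15] match 'ww6', group 1 = 'w'.
Because there's exactly one group, `findall` drops the full match and keeps group 1 from each hit.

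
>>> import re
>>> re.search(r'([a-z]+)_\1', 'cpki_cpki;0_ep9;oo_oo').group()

'cpki_cpki'

After group 1 captures some text, `\1` only succeeds where that same text appears again.
Unlike `match`, `search` isn't anchored — it looks for the pattern anywhere in the string.
The match spans [0:9] → 'cpki_cpki'.
Captured: group 1 = 'cpki'.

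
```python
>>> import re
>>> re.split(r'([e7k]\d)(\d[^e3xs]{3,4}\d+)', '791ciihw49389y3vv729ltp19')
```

['791ciihw49389y3vv', '72', '9ltp19', '']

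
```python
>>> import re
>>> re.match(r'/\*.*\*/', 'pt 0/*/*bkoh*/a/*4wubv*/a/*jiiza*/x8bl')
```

`re.match` won't scan ahead — the pattern has to work from the very first character.
Here the string doesn't start with a match, so the call returns None.

None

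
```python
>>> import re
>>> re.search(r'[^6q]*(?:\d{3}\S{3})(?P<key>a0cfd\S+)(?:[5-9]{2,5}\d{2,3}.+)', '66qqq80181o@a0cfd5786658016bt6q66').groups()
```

Pattern: zero or more of any character except [6q]; then exactly 3 of a digit, then exactly 3 of a non-whitespace character (non-capturing group); then the literal 'a0', then the literal 'cfd', then one or more of a non-whitespace character (captured as 'key'); then 2 to 5 of a character in [5-9], then 2 to 3 of a digit, then one or more of any character (non-capturing group).
`re.search` tries every starting position until one works.
The match spans [5:33] → '80181o@a0cfd5786658016bt6q66'.
Captured: group 1 = 'a0cfd57866'.

('a0cfd57866',)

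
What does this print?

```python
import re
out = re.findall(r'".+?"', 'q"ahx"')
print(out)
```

['"ahx"']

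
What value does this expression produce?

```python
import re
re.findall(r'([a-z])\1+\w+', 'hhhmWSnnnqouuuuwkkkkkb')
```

A backreference is literal: `\1` must see the identical characters the first group matched.
Matches: at [0:22] match 'hhhmWSnnnqouuuuwkkkkkb', group 1 = 'h'.
One capturing group, so `findall` returns just the captured substring from the one match — 1 in all.

['h']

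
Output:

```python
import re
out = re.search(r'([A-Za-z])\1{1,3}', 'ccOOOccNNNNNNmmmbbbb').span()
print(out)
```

(0, 2)

`\1` is not a pattern — it's the concrete string captured by group 1, re-applied verbatim.
The match spans [0:2] → 'cc'.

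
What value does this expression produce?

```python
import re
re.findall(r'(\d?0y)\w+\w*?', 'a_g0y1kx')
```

['0y']

Pattern: optionally a digit, then the literal '0y' (captured); then one or more of a word character, then zero or more of a word character (lazy).
`findall` collects group 1 from the one match (1 total).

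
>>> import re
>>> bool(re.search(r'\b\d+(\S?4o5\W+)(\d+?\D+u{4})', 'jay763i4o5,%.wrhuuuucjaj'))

False

Here the pattern never matches, so the call returns None, and `bool(None)` is False.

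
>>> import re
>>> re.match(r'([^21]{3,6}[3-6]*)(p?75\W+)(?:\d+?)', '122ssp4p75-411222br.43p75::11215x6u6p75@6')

None

`match` is anchored at position 0; if the pattern doesn't fit there, it returns None.
Here the string doesn't start with a match, so the call returns None.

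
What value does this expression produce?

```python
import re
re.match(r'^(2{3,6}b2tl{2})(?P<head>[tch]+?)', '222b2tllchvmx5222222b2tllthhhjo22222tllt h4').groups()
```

('222b2tll', 'c')

Pattern: anchored at the start of the string; then 3 to 6 of a literal '2', then the literal 'b2t', then exactly 2 of a literal 'l' (captured); then one or more of one of [tch] (lazy) (captured as 'head').
With `match`, the pattern is implicitly anchored at the beginning.
The match spans [0:9] → '222b2tllc'.
Captured: group 1 = '222b2tll', group 2 = 'c'.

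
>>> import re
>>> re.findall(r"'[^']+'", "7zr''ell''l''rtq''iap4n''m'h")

`findall` yields the raw match text (5 of them) because the pattern has no groups.

["'ell'", "'l'", "'rtq'", "'iap4n'", "'m'"]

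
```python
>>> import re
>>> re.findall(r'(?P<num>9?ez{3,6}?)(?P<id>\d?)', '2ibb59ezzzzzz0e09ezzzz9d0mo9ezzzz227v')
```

[('9ezzz', ''), ('9ezzz', ''), ('9ezzz', '')]

This matches optionally the literal '9', then the literal 'e', then 3 to 6 of a literal 'z' (lazy) (captured as 'num'); then optionally a digit (captured as 'id').
Lazy quantifiers expand one character at a time until the remainder of the pattern can match.
Scanning left to right: at [5:10] match '9ezzz', groups = ('9ezzz', ''); at [16:21] match '9ezzz', groups = ('9ezzz', ''); at [27:32] match '9ezzz', groups = ('9ezzz', '').
Multiple groups make `findall` return tuples — one 2-tuple for each match.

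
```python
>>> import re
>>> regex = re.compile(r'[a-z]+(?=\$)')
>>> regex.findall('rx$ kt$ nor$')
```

['rx', 'kt', 'nor']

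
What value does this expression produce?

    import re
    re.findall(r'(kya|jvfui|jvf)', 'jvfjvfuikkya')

['jvf', 'jvfui', 'kya']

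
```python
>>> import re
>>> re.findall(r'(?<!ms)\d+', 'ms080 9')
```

Because the assertion is negative and zero-width, positions next to the forbidden text are skipped.
Since nothing is captured, `findall` lists the 2 matched substrings directly.

['80', '9']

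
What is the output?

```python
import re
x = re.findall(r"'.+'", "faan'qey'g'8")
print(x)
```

Matches: at [4:11] → "'qey'g'".
`findall` yields the raw match text (1 of them) because the pattern has no groups.

["'qey'g'"]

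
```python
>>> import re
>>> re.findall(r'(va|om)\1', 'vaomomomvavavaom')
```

`\1` is not a pattern — it's the concrete string captured by group 1, re-applied verbatim.
Scanning left to right: at [2:6] match 'omom', group 1 = 'om'; at [8:12] match 'vava', group 1 = 'va'.
`findall` collects group 1 from each match (2 total).

['om', 'va']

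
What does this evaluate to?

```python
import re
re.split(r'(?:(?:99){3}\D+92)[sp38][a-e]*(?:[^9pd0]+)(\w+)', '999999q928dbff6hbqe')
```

['', 'e', '']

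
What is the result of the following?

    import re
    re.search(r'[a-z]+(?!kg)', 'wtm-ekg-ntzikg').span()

(0, 3)

The negative lookahead/lookbehind blocks any match where the forbidden context is present.
`search` walks the string left to right and returns the first match it finds.
The match spans [0:3] → 'wtm'.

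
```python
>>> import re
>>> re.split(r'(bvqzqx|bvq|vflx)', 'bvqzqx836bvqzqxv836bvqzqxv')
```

['', 'bvqzqx', '836', 'bvqzqx', 'v836', 'bvqzqx', 'v']

`|` is ordered: at each position the engine commits to the first alternative that works.
Matches to split on: at [0:6] → 'bvqzqx'; at [9:15] → 'bvqzqx'; at [19:25] → 'bvqzqx'.
The group in the pattern means `split` returns the separators' captures alongside the pieces.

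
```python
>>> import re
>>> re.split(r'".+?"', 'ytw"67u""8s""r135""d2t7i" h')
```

Because the quantifier is non-greedy, it stops expanding at the earliest point where the rest of the pattern can succeed.
Each match becomes a cut point; 5 segments remain.

['ytw', '', '', '', ' h']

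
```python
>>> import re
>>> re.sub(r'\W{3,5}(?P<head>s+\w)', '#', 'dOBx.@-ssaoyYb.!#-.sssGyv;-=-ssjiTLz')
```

'dOBx#oyYb#yv#iTLz'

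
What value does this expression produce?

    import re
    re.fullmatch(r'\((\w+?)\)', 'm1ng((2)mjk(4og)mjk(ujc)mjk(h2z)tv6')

None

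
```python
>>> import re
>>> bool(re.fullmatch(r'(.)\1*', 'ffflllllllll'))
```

After group 1 captures some text, `\1` only succeeds where that same text appears again.
`re.fullmatch` is like wrapping the pattern in `^…$` (in single-line mode).
Here there's no way to consume every character, so the call returns None, and `bool(None)` is False.

False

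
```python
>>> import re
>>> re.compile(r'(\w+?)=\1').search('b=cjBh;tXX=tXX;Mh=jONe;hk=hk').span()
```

(7, 14)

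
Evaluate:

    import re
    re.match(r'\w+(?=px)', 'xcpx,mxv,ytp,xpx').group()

'xc'

The lookaround is zero-width — it requires the adjacent text to match without consuming it, so the asserted text isn't part of the match.
`match` is anchored at position 0; if the pattern doesn't fit there, it returns None.
The match spans [0:2] → 'xc'.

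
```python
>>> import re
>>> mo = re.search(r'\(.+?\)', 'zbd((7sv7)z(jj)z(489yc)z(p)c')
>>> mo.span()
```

The match spans [3:10] → '((7sv7)'.

(3, 10)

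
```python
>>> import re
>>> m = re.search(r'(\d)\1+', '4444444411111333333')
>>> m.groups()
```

('4',)

A backreference is literal: `\1` must see the identical characters the first group matched.
`search` walks the string left to right and returns the first match it finds.
The match spans [0:8] → '44444444'.
Captured: group 1 = '4'.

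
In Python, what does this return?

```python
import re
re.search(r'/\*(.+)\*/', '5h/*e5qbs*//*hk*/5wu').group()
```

'/*e5qbs*//*hk*/'

The match spans [2:17] → '/*e5qbs*//*hk*/'.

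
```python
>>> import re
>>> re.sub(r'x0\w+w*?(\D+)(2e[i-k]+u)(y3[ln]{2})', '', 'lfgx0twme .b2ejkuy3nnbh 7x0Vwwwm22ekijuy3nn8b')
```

This matches the literal 'x0', then one or more of a word character, then zero or more of the literal 'w' (lazy); then one or more of a non-digit (captured); then the literal '2e', then one or more of a character in [i-k], then a literal 'u' (captured); then the literal 'y3', then exactly 2 of one of [ln] (captured).
Matches: at [3:21] → 'x0twme .b2ejkuy3nn'.
`sub` substitutes '' at each match site.

'lfgbh 7x0Vwwwm22ekijuy3nn8b'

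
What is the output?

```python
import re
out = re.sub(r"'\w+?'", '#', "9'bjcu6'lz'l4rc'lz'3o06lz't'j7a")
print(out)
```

9#lz#lz#t'j7a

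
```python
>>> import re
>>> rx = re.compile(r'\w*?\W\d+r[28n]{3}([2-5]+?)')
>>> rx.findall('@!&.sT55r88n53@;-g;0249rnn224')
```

['2']

Pattern: zero or more of a word character (lazy), then a non-word character; then one or more of a digit, then a literal 'r', then exactly 3 of one of [28n]; then one or more of a character in [2-5] (lazy) (captured).
Matches: at [17:28] match 'g;0249rnn22', group 1 = '2'.
`findall` collects group 1 from the one match (1 total).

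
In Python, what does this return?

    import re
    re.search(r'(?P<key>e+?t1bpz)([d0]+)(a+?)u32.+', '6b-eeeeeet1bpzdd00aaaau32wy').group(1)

'eeeeeet1bpz'

Pattern: one or more of a literal 'e' (lazy), then the literal 't1b', then the literal 'pz' (captured as 'key'); then one or more of one of [d0] (captured); then one or more of a literal 'a' (lazy) (captured); then the literal 'u32', then one or more of any character.
`re.search` tries every starting position until one works.
The match spans [3:27] → 'eeeeeet1bpzdd00aaaau32wy'.
Captured: group 1 = 'eeeeeet1bpz', group 2 = 'dd00', group 3 = 'aaaa'.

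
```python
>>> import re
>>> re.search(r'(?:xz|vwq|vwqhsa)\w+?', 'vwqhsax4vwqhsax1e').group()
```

'vwqh'

The regex engine tests alternatives in the order written; an earlier branch that matches wins even if a later one would match more.
The match spans [0:4] → 'vwqh'.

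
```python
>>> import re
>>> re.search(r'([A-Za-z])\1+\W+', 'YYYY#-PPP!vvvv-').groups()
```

('Y',)

`\1` has to match the exact text group 1 already captured.
`re.search` tries every starting position until one works.
The match spans [0:6] → 'YYYY#-'.
Captured: group 1 = 'Y'.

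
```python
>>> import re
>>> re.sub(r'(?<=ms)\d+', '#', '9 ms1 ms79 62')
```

Because the assertion is zero-width, the text it checks is not consumed and won't appear in the result.
`sub` substitutes '#' at each match site.

'9 ms# ms# 62'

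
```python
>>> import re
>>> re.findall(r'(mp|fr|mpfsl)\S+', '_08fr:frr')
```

Scanning left to right: at [3:9] match 'fr:frr', group 1 = 'fr'.
`findall` collects group 1 from the one match (1 total).

['fr']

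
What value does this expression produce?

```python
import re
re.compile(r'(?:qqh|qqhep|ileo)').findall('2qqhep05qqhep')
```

The regex engine tests alternatives in the order written; an earlier branch that matches wins even if a later one would match more.
Matches: at [1:4] → 'qqh'; at [8:11] → 'qqh'.
With no groups in the pattern, `findall` gives back each whole match — 2 here.

['qqh', 'qqh']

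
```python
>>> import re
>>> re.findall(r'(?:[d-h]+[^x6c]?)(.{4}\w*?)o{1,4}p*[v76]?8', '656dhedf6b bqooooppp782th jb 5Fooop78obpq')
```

['6b bq', 'jb 5F']

The pattern matches one or more of a character in [d-h], then optionally any character except [x6c] (non-capturing group); then exactly 4 of any character, then zero or more of a word character (lazy) (captured); then 1 to 4 of a literal 'o'; then zero or more of a literal 'p', then optionally one of [v76], then the literal '8'.
Scanning left to right: at [3:22] match 'dhedf6b bqooooppp78', group 1 = '6b bq'; at [24:37] match 'h jb 5Fooop78', group 1 = 'jb 5F'.
`findall` collects group 1 from each match (2 total).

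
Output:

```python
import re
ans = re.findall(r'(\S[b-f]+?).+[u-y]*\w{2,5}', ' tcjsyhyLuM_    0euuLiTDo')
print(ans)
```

Pattern: a non-whitespace character, then one or more of a character in [b-f] (lazy) (captured); then one or more of any character; then zero or more of a character in [u-y], then 2 to 5 of a word character.
With a single group, `findall` returns only what that group captured — 1 item.

['tc']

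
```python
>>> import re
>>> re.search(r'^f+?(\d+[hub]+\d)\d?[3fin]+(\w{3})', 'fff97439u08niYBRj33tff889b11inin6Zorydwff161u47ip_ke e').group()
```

The match spans [0:16] → 'fff97439u08niYBR'.

'fff97439u08niYBR'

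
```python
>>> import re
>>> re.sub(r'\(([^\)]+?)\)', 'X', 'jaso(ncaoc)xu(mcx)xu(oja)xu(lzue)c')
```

`sub` substitutes 'X' at each match site.

'jasoXxuXxuXxuXc'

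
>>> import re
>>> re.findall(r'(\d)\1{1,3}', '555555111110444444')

`\1` has to match the exact text group 1 already captured.
One capturing group, so `findall` returns just the captured substring from each match — 5 in all.

['5', '5', '1', '4', '4']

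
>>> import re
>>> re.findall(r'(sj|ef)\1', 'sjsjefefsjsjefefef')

After group 1 captures some text, `\1` only succeeds where that same text appears again.
Walking the string: at [0:4] match 'sjsj', group 1 = 'sj'; at [4:8] match 'efef', group 1 = 'ef'; at [8:12] match 'sjsj', group 1 = 'sj'; at [12:16] match 'efef', group 1 = 'ef'.
Because there's exactly one group, `findall` drops the full match and keeps group 1 from each hit.

['sj', 'ef', 'sj', 'ef']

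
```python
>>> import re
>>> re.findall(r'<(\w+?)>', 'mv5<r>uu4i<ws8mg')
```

One capturing group, so `findall` returns just the captured substring from the one match — 1 in all.

['r']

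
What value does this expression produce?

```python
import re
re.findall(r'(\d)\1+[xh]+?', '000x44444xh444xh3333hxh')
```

`\1` has to match the exact text group 1 already captured.
Matches: at [0:4] match '000x', group 1 = '0'; at [4:10] match '44444x', group 1 = '4'; at [11:15] match '444x', group 1 = '4'; at [16:21] match '3333h', group 1 = '3'.
One capturing group, so `findall` returns just the captured substring from each match — 4 in all.

['0', '4', '4', '3']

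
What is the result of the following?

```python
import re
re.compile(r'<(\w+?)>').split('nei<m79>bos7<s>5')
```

Because the pattern has a capturing group, `split` also inserts each captured text between the pieces.

['nei', 'm79', 'bos7', 's', '5']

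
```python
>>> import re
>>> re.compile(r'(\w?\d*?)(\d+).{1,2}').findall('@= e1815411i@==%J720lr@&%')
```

[('e', '1815411'), ('J', '720')]

The pattern matches optionally a word character, then zero or more of a digit (lazy) (captured); then one or more of a digit (captured); then 1 to 2 of any character.
Walking the string: at [3:13] match 'e1815411i@', groups = ('e', '1815411'); at [16:22] match 'J720lr', groups = ('J', '720').
With 2 capturing groups, `findall` returns a 2-tuple per match.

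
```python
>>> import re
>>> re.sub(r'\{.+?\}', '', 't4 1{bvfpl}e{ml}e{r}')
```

't4 1ee'

Matches: at [4:11] → '{bvfpl}'; at [12:16] → '{ml}'; at [17:20] → '{r}'.
Every occurrence is swapped for ''.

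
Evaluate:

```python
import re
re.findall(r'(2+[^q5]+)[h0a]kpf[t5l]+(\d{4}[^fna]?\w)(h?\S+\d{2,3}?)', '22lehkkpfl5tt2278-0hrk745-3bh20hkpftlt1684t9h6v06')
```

[('20', '1684t9', 'h6v06')]

Multiple groups make `findall` return tuples — one 3-tuple for the one match.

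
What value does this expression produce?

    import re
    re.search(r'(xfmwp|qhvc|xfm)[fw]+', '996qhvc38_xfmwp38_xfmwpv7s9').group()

'xfmw'

`search` walks the string left to right and returns the first match it finds.
The match spans [10:14] → 'xfmw'.
Captured: group 1 = 'xfm'.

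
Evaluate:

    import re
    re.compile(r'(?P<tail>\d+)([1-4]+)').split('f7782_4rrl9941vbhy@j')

['f', '778', '2', '_4rrl', '994', '1', 'vbhy@j']

Pattern: one or more of a digit (captured as 'tail'); then one or more of a character in [1-4] (captured).
Matches to split on: at [1:5] → '7782'; at [10:14] → '9941'.
With a capturing group present, the delimiter's captured portion is kept in the result list.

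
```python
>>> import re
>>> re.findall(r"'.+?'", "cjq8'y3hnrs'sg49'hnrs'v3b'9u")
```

With no groups in the pattern, `findall` gives back each whole match — 2 here.

["'y3hnrs'", "'hnrs'"]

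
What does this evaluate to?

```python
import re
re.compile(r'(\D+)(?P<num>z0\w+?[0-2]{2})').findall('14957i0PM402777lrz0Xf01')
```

[('lr', 'z0Xf01')]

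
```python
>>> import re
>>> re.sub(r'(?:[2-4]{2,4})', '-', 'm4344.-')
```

'm-.-'

Each match is replaced by '-'.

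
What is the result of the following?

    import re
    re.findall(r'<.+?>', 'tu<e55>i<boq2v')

['<e55>']

Walking the string: at [2:7] → '<e55>'.
No capturing groups, so `findall` returns the 1 full match string.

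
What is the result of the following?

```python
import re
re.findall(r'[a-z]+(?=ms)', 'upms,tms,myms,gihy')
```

Lookahead/lookbehind check context without consuming it, so the matched span excludes the asserted characters.
Scanning left to right: at [0:2] → 'up'; at [5:6] → 't'; at [9:11] → 'my'.
Since nothing is captured, `findall` lists the 3 matched substrings directly.

['up', 't', 'my']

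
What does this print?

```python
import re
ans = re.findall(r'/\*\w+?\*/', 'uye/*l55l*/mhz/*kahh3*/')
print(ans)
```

['/*l55l*/', '/*kahh3*/']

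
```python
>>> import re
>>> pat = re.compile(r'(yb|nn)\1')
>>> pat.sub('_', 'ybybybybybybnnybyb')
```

'___nn_'

`\1` has to match the exact text group 1 already captured.
Matches: at [0:4] → 'ybyb'; at [4:8] → 'ybyb'; at [8:12] → 'ybyb'; at [14:18] → 'ybyb'.
`sub` substitutes '_' at each match site.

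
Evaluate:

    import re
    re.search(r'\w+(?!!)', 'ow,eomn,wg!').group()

A negative assertion filters positions out without eating any characters.
`search` walks the string left to right and returns the first match it finds.
The match spans [0:2] → 'ow'.

'ow'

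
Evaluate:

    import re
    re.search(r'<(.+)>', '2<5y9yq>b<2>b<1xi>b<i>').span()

(1, 22)

The match spans [1:22] → '<5y9yq>b<2>b<1xi>b<i>'.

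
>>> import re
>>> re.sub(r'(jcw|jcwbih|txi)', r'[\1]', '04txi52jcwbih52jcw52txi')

'04[txi]52[jcw]bih52[jcw]52[txi]'

Alternation isn't longest-match — the leftmost alternative that fits at this position is chosen.
Matches: at [2:5] → 'txi'; at [7:10] → 'jcw'; at [15:18] → 'jcw'; at [20:23] → 'txi'.
The replacement refers to a captured group, so each match is rewritten using its own captured text.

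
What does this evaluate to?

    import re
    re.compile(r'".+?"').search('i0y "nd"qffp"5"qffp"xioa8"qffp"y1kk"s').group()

'"nd"'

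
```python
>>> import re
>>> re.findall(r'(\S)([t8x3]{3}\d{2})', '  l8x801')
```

[('l', '8x801')]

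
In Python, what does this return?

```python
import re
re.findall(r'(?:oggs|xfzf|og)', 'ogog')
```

Matches: at [0:2] → 'og'; at [2:4] → 'og'.
Since nothing is captured, `findall` lists the 2 matched substrings directly.

['og', 'og']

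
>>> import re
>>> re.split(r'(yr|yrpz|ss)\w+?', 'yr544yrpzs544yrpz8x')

['', 'yr', '44', 'yr', 'zs544', 'yr', 'z8x']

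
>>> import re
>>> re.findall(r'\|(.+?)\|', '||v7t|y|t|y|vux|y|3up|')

The `?` after the quantifier makes it lazy — it takes as little as possible before letting the rest of the pattern try.
Because there's exactly one group, `findall` drops the full match and keeps group 1 from each hit.

['|v7t', 't', 'vux', '3up']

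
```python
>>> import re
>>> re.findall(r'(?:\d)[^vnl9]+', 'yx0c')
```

With no groups in the pattern, `findall` gives back each whole match — 1 here.

['0c']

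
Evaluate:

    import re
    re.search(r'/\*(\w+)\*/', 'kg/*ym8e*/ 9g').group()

'/*ym8e*/'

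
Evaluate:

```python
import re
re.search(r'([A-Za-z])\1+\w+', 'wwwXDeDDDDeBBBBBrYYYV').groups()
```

The match spans [0:21] → 'wwwXDeDDDDeBBBBBrYYYV'.
Captured: group 1 = 'w'.

('w',)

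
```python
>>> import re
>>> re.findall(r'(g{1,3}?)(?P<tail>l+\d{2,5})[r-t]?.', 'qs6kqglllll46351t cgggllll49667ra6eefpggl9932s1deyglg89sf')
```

[('g', 'lllll46351'), ('ggg', 'llll49667'), ('gg', 'l9932')]

This matches 1 to 3 of a literal 'g' (lazy) (captured); then one or more of the literal 'l', then 2 to 5 of a digit (captured as 'tail'); then optionally a character in [r-t], then any character.
Matches: at [5:18] match 'glllll46351t ', groups = ('g', 'lllll46351'); at [19:33] match 'gggllll49667ra', groups = ('ggg', 'llll49667'); at [38:47] match 'ggl9932s1', groups = ('gg', 'l9932').
With 2 capturing groups, `findall` returns a 2-tuple per match.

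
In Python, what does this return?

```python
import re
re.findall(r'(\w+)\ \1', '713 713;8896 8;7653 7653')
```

The backreference `\1` re-matches whatever the first group consumed, character for character.
One capturing group, so `findall` returns just the captured substring from each match — 2 in all.

['713', '7653']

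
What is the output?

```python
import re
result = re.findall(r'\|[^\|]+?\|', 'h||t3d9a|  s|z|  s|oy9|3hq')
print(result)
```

No capturing groups, so `findall` returns the 3 full match strings.

['|t3d9a|', '|z|', '|oy9|']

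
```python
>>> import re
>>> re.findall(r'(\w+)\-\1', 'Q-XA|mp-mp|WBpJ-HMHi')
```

After group 1 captures some text, `\1` only succeeds where that same text appears again.
Walking the string: at [5:10] match 'mp-mp', group 1 = 'mp'.
With a single group, `findall` returns only what that group captured — 1 item.

['mp']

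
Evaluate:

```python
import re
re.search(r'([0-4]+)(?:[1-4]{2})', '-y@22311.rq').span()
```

The pattern matches one or more of a character in [0-4] (captured); then exactly 2 of a character in [1-4] (non-capturing group).
Unlike `match`, `search` isn't anchored — it looks for the pattern anywhere in the string.
The match spans [3:8] → '22311'.
Captured: group 1 = '223'.

(3, 8)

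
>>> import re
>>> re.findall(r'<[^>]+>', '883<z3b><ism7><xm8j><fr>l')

With no groups in the pattern, `findall` gives back each whole match — 4 here.

['<z3b>', '<ism7>', '<xm8j>', '<fr>']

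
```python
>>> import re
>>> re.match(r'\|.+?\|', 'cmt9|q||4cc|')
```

With `match`, the pattern is implicitly anchored at the beginning.
Here the string doesn't start with a match, so the call returns None.

None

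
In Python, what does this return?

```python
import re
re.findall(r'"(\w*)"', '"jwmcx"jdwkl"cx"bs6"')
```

['jwmcx', 'cx']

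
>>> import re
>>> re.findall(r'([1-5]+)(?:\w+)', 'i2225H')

['2225']

`findall` collects group 1 from the one match (1 total).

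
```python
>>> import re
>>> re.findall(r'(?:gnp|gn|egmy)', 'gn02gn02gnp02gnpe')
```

['gn', 'gn', 'gnp', 'gnp']

Branches in `(...|...)` are attempted left-to-right; the first branch that allows the whole pattern to succeed is taken.
Walking the string: at [0:2] → 'gn'; at [4:6] → 'gn'; at [8:11] → 'gnp'; at [13:16] → 'gnp'.
Since nothing is captured, `findall` lists the 4 matched substrings directly.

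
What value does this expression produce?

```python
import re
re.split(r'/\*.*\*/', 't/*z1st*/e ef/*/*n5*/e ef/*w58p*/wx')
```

['t', 'wx']

Each match becomes a cut point; 2 segments remain.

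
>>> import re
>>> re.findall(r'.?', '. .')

The pattern matches optionally any character.
Walking the string: at [0:1] → '.'; at [1:2] → ' '; at [2:3] → '.'; at [3:3] → ''.
`findall` yields the raw match text (4 of them) because the pattern has no groups.

['.', ' ', '.', '']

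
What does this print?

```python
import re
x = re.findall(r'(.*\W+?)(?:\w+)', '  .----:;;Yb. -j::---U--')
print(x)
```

['  .----:;;Yb. -j::---']

The pattern matches zero or more of any character, then one or more of a non-word character (lazy) (captured); then one or more of a word character (non-capturing group).
Scanning left to right: at [0:22] match '  .----:;;Yb. -j::---U', group 1 = '  .----:;;Yb. -j::---'.
Because there's exactly one group, `findall` drops the full match and keeps group 1 from the one hit.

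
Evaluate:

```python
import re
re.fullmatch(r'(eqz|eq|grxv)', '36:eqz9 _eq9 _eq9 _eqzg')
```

None

`re.fullmatch` requires the pattern to consume the entire string.
Here the string isn't matched end-to-end, so the call returns None.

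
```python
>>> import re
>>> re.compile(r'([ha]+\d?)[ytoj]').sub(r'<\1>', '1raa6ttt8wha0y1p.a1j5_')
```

'1r<aa6>tt8w<ha0>1p.<a1>5_'

This matches one or more of one of [ha], then optionally a digit (captured); then one of [ytoj].
Matches: at [2:6] → 'aa6t'; at [10:14] → 'ha0y'; at [17:20] → 'a1j'.
`\1` in the replacement pulls in group 1's text for each match.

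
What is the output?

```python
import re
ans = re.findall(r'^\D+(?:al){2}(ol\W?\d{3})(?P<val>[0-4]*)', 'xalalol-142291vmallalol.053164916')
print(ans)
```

[('ol-142', '2')]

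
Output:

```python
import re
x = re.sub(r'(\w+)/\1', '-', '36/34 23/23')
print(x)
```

36/34 -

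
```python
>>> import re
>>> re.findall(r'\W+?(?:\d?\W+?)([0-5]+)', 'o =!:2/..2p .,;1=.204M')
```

`findall` collects group 1 from each match (4 total).

['2', '2', '1', '204']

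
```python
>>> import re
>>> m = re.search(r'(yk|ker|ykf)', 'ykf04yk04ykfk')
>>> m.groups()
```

`|` is ordered: at each position the engine commits to the first alternative that works.
`search` walks the string left to right and returns the first match it finds.
The match spans [0:2] → 'yk'.
Captured: group 1 = 'yk'.

('yk',)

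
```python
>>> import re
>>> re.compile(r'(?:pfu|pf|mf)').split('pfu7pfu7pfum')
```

Alternation isn't longest-match — the leftmost alternative that fits at this position is chosen.
Splitting on the pattern gives 4 pieces.

['', '7', '7', 'm']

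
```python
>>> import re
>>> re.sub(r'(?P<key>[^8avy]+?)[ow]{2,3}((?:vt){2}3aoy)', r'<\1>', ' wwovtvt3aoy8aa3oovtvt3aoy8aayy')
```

'< >8aa<3>8aayy'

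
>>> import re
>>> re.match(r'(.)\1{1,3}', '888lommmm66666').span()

(0, 3)

`re.match` won't scan ahead — the pattern has to work from the very first character.
The match spans [0:3] → '888'.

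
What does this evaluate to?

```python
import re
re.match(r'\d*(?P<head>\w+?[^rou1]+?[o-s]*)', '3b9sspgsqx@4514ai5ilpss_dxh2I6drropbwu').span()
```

(0, 6)

The pattern matches zero or more of a digit; then one or more of a word character (lazy), then one or more of any character except [rou1] (lazy), then zero or more of a character in [o-s] (captured as 'head').
Lazy quantifiers expand one character at a time until the remainder of the pattern can match.
`match` is anchored at position 0; if the pattern doesn't fit there, it returns None.
The match spans [0:6] → '3b9ssp'.
Captured: group 1 = 'b9ssp'.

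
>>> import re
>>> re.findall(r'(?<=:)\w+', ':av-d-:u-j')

['av', 'u']

The lookaround is zero-width — it requires the adjacent text to match without consuming it, so the asserted text isn't part of the match.
No capturing groups, so `findall` returns the 2 full match strings.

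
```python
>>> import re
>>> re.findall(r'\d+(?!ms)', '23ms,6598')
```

['2', '6598']

`(?!…)`/`(?<!…)` only lets a position through if the neighbouring text does NOT match; no characters are consumed.
Since nothing is captured, `findall` lists the 2 matched substrings directly.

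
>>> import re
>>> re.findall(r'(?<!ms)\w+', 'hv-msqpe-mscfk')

Because the assertion is negative and zero-width, positions next to the forbidden text are skipped.
Matches: at [0:2] → 'hv'; at [3:8] → 'msqpe'; at [9:14] → 'mscfk'.
No capturing groups, so `findall` returns the 3 full match strings.

['hv', 'msqpe', 'mscfk']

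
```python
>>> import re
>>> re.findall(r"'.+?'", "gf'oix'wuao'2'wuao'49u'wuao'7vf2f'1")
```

["'oix'", "'2'", "'49u'", "'7vf2f'"]

Matches: at [2:7] → "'oix'"; at [11:14] → "'2'"; at [18:23] → "'49u'"; at [27:34] → "'7vf2f'".
Since nothing is captured, `findall` lists the 4 matched substrings directly.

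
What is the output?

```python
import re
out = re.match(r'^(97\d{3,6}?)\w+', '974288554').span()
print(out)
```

(0, 9)

`re.match` won't scan ahead — the pattern has to work from the very first character.
The match spans [0:9] → '974288554'.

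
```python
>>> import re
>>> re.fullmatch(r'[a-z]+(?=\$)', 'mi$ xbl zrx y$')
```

None

Lookahead/lookbehind check context without consuming it, so the matched span excludes the asserted characters.
For `fullmatch`, every character of the input must be accounted for by the pattern.
Here the pattern can't cover the whole string, so the call returns None.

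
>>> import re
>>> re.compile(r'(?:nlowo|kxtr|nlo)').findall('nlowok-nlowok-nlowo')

['nlowo', 'nlowo', 'nlowo']

Alternation tries branches left to right and keeps the first one that lets the overall match succeed at that position.
Walking the string: at [0:5] → 'nlowo'; at [7:12] → 'nlowo'; at [14:19] → 'nlowo'.
`findall` yields the raw match text (3 of them) because the pattern has no groups.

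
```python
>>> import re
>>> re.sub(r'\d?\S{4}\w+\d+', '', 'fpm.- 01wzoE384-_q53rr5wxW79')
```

'fpm.- '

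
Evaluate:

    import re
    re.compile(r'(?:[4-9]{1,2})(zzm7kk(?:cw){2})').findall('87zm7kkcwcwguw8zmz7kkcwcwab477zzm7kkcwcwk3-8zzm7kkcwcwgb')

['zzm7kkcwcw', 'zzm7kkcwcw']

This matches 1 to 2 of a character in [4-9] (non-capturing group); then the literal 'zzm', then the literal '7kk', then the literal 'cw' repeated 2 times (captured).
One capturing group, so `findall` returns just the captured substring from each match — 2 in all.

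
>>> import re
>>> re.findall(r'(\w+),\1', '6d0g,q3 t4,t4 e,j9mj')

['t4']

A backreference is literal: `\1` must see the identical characters the first group matched.
Matches: at [8:13] match 't4,t4', group 1 = 't4'.
`findall` collects group 1 from the one match (1 total).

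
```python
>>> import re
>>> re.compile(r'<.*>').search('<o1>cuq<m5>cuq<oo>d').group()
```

`re.search` scans for the first position where the pattern succeeds.
The match spans [0:18] → '<o1>cuq<m5>cuq<oo>'.

'<o1>cuq<m5>cuq<oo>'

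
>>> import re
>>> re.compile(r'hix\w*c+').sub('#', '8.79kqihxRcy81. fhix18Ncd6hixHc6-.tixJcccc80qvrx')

This matches the literal 'hix', then zero or more of a word character; then one or more of a literal 'c'.
Every occurrence is swapped for '#'.

'8.79kqihxRcy81. f#6-.tixJcccc80qvrx'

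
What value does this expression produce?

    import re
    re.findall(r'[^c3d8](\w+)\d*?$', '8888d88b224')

['224']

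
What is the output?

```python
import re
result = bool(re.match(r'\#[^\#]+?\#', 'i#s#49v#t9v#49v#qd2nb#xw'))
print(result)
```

False

`re.match` won't scan ahead — the pattern has to work from the very first character.
Here the string doesn't start with a match, so the call returns None, and `bool(None)` is False.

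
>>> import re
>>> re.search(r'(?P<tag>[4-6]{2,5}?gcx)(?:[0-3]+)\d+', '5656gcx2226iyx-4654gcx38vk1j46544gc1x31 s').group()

Pattern: 2 to 5 of a character in [4-6] (lazy), then the literal 'gcx' (captured as 'tag'); then one or more of a character in [0-3] (non-capturing group); then one or more of a digit.
`re.search` scans for the first position where the pattern succeeds.
The match spans [0:11] → '5656gcx2226'.
Captured: group 1 = '5656gcx'.

'5656gcx2226'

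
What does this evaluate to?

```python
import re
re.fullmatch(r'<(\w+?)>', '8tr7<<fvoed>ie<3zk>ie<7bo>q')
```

`re.fullmatch` is like wrapping the pattern in `^…$` (in single-line mode).
Here there's no way to consume every character, so the call returns None.

None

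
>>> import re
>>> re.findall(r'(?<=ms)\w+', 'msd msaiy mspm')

The lookaround is zero-width — it requires the adjacent text to match without consuming it, so the asserted text isn't part of the match.
No capturing groups, so `findall` returns the 3 full match strings.

['d', 'aiy', 'pm']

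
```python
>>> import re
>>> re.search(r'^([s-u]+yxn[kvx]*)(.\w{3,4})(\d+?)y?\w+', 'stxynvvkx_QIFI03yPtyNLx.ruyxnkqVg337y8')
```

The pattern matches anchored at the start of the string; then one or more of a character in [s-u], then the literal 'yxn', then zero or more of one of [kvx] (captured); then any character, then 3 to 4 of a word character (captured); then one or more of a digit (lazy) (captured); then optionally the literal 'y', then one or more of a word character.
Here the pattern never matches, so the call returns None.

None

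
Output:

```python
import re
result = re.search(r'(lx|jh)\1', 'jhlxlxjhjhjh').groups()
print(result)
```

('lx',)

The match spans [2:6] → 'lxlx'.
Captured: group 1 = 'lx'.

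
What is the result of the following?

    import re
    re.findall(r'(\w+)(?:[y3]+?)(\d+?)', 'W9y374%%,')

[('W9y', '7')]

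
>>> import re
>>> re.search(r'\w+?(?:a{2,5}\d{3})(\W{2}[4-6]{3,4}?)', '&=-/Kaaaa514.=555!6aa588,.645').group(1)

The pattern matches one or more of a word character (lazy); then 2 to 5 of a literal 'a', then exactly 3 of a digit (non-capturing group); then exactly 2 of a non-word character, then 3 to 4 of a character in [4-6] (lazy) (captured).
`re.search` tries every starting position until one works.
The match spans [4:17] → 'Kaaaa514.=555'.
Captured: group 1 = '.=555'.

'.=555'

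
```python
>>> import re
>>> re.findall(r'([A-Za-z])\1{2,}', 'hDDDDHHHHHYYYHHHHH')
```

The backreference `\1` re-matches whatever the first group consumed, character for character.
With a single group, `findall` returns only what that group captured — 4 items.

['D', 'H', 'Y', 'H']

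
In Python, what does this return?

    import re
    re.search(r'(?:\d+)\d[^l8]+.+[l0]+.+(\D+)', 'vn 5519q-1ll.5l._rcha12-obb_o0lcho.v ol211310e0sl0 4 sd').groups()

The match spans [3:55] → '5519q-1ll.5l._rcha12-obb_o0lcho.v ol211310e0sl0 4 sd'.
Captured: group 1 = 'd'.

('d',)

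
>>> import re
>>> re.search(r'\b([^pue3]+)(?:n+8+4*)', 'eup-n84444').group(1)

This matches a word boundary (`\b`, zero-width); then one or more of any character except [pue3] (captured); then one or more of the literal 'n', then one or more of the literal '8', then zero or more of the literal '4' (non-capturing group).
`re.search` tries every starting position until one works.
The match spans [3:10] → '-n84444'.
Captured: group 1 = '-'.

'-'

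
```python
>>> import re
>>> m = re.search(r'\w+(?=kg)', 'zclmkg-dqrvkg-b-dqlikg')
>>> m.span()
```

The `(?=…)`/`(?<=…)` assertion just peeks at neighbouring text; it doesn't advance the match position.
Unlike `match`, `search` isn't anchored — it looks for the pattern anywhere in the string.
The match spans [0:4] → 'zclm'.

(0, 4)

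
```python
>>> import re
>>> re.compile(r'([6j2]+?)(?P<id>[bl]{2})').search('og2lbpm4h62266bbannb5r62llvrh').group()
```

'2lb'

The pattern matches one or more of one of [6j2] (lazy) (captured); then exactly 2 of one of [bl] (captured as 'id').
`re.search` scans for the first position where the pattern succeeds.
The match spans [2:5] → '2lb'.
Captured: group 1 = '2', group 2 = 'lb'.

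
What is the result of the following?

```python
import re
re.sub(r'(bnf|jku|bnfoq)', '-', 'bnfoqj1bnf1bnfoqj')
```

'-oqj1-1-oqj'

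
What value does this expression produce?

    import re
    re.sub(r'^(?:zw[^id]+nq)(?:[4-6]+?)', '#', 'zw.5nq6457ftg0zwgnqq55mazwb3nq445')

'#45'

The pattern matches anchored at the start of the string; then the literal 'zw', then one or more of any character except [id], then the literal 'nq' (non-capturing group); then one or more of a character in [4-6] (lazy) (non-capturing group).
With the lazy modifier that quantifier settles for the fewest repetitions that let the rest of the pattern succeed (the atoms after it are unaffected and can still be greedy).
Matches: at [0:31] → 'zw.5nq6457ftg0zwgnqq55mazwb3nq4'.
Every occurrence is swapped for '#'.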